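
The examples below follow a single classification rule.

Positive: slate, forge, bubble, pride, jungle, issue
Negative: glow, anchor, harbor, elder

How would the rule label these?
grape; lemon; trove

Positive, Negative, Positive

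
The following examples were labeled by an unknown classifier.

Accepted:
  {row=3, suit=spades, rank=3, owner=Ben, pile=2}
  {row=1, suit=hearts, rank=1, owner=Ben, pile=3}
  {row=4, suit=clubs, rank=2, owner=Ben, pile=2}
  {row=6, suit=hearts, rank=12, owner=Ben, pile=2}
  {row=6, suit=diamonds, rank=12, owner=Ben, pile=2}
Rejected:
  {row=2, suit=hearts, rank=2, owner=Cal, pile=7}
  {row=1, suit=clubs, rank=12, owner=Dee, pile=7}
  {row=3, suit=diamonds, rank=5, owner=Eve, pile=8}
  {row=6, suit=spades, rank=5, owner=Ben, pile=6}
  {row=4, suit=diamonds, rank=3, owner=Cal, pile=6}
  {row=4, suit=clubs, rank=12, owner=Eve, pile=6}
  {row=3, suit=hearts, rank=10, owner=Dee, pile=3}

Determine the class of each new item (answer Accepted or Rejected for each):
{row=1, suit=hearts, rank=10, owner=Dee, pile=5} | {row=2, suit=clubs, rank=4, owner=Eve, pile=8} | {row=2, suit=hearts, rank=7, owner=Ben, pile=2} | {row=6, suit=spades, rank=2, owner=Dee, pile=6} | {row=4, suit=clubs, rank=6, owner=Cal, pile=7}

Rejected, Rejected, Accepted, Rejected, Rejected

A rule that fits every label: owner is Ben AND pile ≤ 3 — true of each 'Accepted' example, false of each 'Rejected' one.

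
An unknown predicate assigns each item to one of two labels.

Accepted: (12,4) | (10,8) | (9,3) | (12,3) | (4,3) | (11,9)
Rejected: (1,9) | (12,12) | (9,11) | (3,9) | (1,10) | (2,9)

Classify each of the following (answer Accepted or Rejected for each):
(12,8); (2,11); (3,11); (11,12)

Accepted, Rejected, Rejected, Rejected

The pattern is that an item is 'Accepted' exactly when: first > second.
(12,8) — 12 > 8, hence Accepted.
(2,11) — 2 < 11, hence Rejected.
(3,11) — 3 < 11, hence Rejected.
(11,12) — 11 < 12, hence Rejected.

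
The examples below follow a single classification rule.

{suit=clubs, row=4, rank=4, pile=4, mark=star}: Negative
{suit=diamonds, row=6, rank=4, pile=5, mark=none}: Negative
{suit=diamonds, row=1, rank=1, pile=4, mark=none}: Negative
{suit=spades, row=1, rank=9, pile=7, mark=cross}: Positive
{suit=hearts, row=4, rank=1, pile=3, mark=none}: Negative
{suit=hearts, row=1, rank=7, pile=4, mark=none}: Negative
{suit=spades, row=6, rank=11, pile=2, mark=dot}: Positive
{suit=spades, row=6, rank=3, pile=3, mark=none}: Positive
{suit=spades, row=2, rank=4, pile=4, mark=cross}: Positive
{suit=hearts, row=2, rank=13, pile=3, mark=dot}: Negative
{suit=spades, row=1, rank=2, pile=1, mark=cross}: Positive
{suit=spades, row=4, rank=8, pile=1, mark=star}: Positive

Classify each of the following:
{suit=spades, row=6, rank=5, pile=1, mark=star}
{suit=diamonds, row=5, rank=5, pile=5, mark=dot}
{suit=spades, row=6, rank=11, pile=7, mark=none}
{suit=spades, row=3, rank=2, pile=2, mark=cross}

One predicate separates the groups cleanly: suit is spades.
{suit=spades, row=6, rank=5, pile=1, mark=star} — suit is spades, hence Positive.
{suit=diamonds, row=5, rank=5, pile=5, mark=dot} — suit is diamonds, hence Negative.
{suit=spades, row=6, rank=11, pile=7, mark=none} — suit is spades, hence Positive.
{suit=spades, row=3, rank=2, pile=2, mark=cross} — suit is spades, hence Positive.

Positive, Negative, Positive, Positive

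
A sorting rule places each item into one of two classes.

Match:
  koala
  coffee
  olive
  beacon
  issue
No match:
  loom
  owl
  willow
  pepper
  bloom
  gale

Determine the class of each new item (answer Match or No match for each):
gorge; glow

No match, No match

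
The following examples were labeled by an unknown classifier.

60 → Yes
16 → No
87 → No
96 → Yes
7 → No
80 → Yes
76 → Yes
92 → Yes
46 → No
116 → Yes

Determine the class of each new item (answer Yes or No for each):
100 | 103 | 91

One predicate separates the groups cleanly: even AND at least 60.
100: 100 is even, 100 ≥ 60 — has this property, so Yes. 103: 103 is odd, 103 ≥ 60 — does not fit, so No. 91: 91 is odd, 91 ≥ 60 — does not fit, so No.

Yes, No, No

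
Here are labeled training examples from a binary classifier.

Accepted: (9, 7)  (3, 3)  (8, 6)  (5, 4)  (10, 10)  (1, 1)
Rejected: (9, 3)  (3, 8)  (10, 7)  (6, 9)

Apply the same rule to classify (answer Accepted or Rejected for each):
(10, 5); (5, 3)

Rejected, Accepted

Rule: |first − second| ≤ 2. This holds for each 'Accepted' example and fails for each 'Rejected' one.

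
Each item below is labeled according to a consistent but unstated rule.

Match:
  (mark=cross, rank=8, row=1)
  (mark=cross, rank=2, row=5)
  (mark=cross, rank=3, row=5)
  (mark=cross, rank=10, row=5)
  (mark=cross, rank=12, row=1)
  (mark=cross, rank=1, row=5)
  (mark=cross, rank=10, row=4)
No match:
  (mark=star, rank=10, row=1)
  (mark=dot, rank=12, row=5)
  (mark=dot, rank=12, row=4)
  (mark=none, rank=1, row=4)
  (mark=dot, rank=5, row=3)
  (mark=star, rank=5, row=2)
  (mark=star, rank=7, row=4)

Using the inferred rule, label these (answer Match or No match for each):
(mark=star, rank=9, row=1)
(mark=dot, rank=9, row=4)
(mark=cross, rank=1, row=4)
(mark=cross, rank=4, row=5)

Looking at the examples, the only property every 'Match' case has and every 'No match' case lacks is: mark is cross.

No match, No match, Match, Match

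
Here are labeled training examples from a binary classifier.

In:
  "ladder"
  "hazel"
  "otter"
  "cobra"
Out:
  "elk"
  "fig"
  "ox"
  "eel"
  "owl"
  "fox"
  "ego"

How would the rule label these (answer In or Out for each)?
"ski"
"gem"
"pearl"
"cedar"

Out, Out, In, In

The distinguishing property — length ≥ 5 — holds for all the 'In' cases and none of the 'Out' cases.
"ski": Out (length 3). "gem": Out (length 3). "pearl": In (length 5). "cedar": In (length 5).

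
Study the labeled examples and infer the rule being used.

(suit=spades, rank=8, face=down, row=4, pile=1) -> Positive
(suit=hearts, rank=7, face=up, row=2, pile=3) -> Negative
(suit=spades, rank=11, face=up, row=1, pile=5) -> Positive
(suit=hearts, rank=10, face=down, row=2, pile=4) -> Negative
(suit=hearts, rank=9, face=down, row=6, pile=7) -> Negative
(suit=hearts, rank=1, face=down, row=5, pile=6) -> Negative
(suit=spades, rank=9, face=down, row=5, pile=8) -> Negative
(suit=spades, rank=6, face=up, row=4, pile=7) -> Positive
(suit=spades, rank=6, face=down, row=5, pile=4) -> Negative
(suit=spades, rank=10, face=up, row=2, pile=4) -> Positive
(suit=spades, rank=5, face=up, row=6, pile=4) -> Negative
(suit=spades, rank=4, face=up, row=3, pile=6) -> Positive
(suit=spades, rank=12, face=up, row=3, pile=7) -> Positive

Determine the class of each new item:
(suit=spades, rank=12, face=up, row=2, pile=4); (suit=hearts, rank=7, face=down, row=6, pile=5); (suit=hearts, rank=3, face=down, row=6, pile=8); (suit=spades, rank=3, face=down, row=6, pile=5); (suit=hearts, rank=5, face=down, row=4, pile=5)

Positive, Negative, Negative, Negative, Negative

Rule: suit is spades AND row ≤ 4. This holds for each 'Positive' example and fails for each 'Negative' one.
(suit=spades, rank=12, face=up, row=2, pile=4): suit is spades, row = 2, matches → Positive. (suit=hearts, rank=7, face=down, row=6, pile=5): suit is hearts, row = 6, fails this test → Negative. (suit=hearts, rank=3, face=down, row=6, pile=8): suit is hearts, row = 6, fails this test → Negative. (suit=spades, rank=3, face=down, row=6, pile=5): suit is spades, row = 6, fails this test → Negative. (suit=hearts, rank=5, face=down, row=4, pile=5): suit is hearts, row = 4, fails this test → Negative.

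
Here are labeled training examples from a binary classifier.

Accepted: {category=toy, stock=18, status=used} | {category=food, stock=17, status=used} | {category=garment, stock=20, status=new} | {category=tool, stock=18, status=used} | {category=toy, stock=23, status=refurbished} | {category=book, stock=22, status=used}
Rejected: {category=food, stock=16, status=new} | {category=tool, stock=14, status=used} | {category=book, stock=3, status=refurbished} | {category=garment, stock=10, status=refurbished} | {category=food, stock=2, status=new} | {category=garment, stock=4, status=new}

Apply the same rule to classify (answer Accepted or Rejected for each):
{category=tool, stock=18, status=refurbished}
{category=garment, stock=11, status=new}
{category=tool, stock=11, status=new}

The rule appears to be: stock ≥ 17.
{category=tool, stock=18, status=refurbished} → stock = 18 → Accepted. {category=garment, stock=11, status=new} → stock = 11 → Rejected. {category=tool, stock=11, status=new} → stock = 11 → Rejected.

Accepted, Rejected, Rejected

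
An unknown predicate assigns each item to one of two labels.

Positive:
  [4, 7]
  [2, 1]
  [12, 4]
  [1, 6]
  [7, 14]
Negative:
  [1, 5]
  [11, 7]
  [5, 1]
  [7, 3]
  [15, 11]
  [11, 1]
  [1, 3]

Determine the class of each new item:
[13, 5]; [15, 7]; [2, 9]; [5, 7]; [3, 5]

Checking candidate rules against both groups, what survives is: product is even.

Negative, Negative, Positive, Negative, Negative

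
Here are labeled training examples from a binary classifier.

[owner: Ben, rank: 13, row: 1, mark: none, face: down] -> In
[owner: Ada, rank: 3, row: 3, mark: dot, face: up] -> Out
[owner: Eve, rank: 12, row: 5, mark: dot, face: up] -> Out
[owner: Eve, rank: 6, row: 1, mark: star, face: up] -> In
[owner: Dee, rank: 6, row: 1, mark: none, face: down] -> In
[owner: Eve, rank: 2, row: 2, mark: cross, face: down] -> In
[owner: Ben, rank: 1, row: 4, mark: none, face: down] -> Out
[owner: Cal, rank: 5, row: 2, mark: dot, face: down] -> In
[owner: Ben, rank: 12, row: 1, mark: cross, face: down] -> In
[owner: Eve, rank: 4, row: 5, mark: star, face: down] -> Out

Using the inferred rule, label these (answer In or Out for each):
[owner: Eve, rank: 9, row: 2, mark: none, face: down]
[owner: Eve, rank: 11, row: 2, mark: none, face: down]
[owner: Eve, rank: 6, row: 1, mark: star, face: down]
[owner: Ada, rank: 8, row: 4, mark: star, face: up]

A rule that fits every label: row ≤ 2 — true of each 'In' example, false of each 'Out' one.
[owner: Eve, rank: 9, row: 2, mark: none, face: down]: row = 2 — has this property, so In. [owner: Eve, rank: 11, row: 2, mark: none, face: down]: row = 2 — has this property, so In. [owner: Eve, rank: 6, row: 1, mark: star, face: down]: row = 1 — has this property, so In. [owner: Ada, rank: 8, row: 4, mark: star, face: up]: row = 4 — fails the rule, so Out.

In, In, In, Out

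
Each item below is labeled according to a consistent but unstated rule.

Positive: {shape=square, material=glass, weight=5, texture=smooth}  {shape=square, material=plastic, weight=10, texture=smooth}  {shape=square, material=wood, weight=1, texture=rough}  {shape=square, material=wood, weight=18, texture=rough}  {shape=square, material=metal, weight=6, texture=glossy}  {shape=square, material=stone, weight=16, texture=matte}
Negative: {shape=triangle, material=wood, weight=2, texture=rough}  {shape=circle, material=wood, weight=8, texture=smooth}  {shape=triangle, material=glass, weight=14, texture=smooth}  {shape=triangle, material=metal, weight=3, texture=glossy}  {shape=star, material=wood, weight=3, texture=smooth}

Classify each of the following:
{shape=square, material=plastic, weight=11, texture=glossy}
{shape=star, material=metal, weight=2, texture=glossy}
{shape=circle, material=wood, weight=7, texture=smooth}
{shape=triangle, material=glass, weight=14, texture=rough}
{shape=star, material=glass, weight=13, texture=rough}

Positive, Negative, Negative, Negative, Negative

One predicate separates the groups cleanly: shape is square.
{shape=square, material=plastic, weight=11, texture=glossy}: shape is square — matches, so Positive.
{shape=star, material=metal, weight=2, texture=glossy}: shape is star — fails this test, so Negative.
{shape=circle, material=wood, weight=7, texture=smooth}: shape is circle — fails this test, so Negative.
{shape=triangle, material=glass, weight=14, texture=rough}: shape is triangle — fails this test, so Negative.
{shape=star, material=glass, weight=13, texture=rough}: shape is star — fails this test, so Negative.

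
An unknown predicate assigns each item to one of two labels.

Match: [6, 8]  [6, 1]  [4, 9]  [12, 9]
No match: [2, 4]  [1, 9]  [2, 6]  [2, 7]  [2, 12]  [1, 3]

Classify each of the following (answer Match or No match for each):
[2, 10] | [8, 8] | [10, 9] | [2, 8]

The common property of the 'Match' items is: first ≥ 3. No 'No match' item has it.

No match, Match, Match, No match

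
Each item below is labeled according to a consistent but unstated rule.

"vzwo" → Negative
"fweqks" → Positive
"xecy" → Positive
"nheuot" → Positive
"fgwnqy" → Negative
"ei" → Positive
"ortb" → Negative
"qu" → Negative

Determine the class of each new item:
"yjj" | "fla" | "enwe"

The common property of the 'Positive' items is: contains 'e'. No 'Negative' item has it.
Negative: "yjj", since no 'e'. Negative: "fla", since no 'e'. Positive: "enwe", since has 'e'.

Negative, Negative, Positive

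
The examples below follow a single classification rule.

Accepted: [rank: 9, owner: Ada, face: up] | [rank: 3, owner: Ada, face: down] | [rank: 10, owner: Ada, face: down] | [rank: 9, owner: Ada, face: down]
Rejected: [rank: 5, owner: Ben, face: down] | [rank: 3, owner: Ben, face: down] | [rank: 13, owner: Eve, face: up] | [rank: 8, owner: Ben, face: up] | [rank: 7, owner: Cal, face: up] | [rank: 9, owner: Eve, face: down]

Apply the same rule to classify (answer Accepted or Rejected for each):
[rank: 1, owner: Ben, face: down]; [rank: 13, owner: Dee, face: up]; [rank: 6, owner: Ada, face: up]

Rejected, Rejected, Accepted

Rule: owner is Ada. This holds for each 'Accepted' example and fails for each 'Rejected' one.
[rank: 1, owner: Ben, face: down] → owner is Ben → Rejected. [rank: 13, owner: Dee, face: up] → owner is Dee → Rejected. [rank: 6, owner: Ada, face: up] → owner is Ada → Accepted.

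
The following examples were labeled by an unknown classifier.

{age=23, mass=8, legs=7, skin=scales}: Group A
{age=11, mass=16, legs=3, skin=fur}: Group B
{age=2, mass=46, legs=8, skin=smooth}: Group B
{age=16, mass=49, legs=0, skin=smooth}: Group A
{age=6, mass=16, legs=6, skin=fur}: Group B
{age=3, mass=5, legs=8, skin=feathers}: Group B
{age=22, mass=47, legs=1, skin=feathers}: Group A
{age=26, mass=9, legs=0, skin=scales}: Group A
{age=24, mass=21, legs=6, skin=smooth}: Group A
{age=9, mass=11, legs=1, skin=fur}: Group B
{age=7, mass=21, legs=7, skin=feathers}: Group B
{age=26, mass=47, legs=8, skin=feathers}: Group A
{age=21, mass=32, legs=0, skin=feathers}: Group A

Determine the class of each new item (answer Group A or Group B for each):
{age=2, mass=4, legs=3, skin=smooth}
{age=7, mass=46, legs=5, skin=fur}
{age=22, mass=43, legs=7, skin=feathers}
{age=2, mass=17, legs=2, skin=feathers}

Group B, Group B, Group A, Group B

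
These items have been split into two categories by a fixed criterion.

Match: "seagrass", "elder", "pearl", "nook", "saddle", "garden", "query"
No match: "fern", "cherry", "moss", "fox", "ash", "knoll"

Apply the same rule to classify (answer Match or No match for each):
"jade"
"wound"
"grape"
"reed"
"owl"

Match, Match, Match, Match, No match

The rule appears to be: has ≥ 2 vowels.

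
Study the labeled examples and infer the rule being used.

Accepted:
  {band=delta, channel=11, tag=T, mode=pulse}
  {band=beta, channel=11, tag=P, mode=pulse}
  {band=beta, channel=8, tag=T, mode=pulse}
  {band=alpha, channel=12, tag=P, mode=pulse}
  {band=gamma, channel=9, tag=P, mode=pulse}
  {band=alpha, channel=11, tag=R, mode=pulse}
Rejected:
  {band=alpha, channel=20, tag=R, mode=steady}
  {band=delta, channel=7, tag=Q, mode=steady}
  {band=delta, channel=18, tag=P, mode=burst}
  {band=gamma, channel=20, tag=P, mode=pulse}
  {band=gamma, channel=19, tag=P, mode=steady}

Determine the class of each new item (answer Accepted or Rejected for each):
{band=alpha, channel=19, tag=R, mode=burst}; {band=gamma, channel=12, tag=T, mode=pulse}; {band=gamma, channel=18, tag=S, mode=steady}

The pattern is that an item is 'Accepted' exactly when: mode is pulse AND channel ≤ 12.
{band=alpha, channel=19, tag=R, mode=burst}: mode is burst, channel = 19 — does not satisfy this, so Rejected.
{band=gamma, channel=12, tag=T, mode=pulse}: mode is pulse, channel = 12 — meets the rule, so Accepted.
{band=gamma, channel=18, tag=S, mode=steady}: mode is steady, channel = 18 — does not satisfy this, so Rejected.

Rejected, Accepted, Rejected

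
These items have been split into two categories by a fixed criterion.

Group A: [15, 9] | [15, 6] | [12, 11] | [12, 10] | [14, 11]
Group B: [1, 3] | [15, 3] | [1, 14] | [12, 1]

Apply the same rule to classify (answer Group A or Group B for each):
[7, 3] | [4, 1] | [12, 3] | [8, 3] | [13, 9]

Group B, Group B, Group B, Group B, Group A

One predicate separates the groups cleanly: sum ≥ 21.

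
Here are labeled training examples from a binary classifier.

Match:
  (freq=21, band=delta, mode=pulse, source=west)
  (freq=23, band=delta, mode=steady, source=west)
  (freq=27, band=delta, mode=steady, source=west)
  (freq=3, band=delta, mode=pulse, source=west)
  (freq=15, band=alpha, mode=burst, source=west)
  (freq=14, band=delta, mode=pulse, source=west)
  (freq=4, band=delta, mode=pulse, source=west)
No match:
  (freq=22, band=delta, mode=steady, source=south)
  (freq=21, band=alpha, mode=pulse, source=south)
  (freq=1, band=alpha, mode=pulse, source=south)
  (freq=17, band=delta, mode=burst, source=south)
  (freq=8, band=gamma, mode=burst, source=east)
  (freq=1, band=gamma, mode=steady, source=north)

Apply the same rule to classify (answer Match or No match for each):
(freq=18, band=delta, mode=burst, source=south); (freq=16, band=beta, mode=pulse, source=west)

The rule appears to be: source is west.
(freq=18, band=delta, mode=burst, source=south): No match (source is south).
(freq=16, band=beta, mode=pulse, source=west): Match (source is west).

No match, Match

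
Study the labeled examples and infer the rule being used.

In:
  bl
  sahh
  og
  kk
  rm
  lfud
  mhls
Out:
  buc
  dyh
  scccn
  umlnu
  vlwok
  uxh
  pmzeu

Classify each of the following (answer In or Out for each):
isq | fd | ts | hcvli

Out, In, In, Out

Comparing the two groups points to one rule — even length.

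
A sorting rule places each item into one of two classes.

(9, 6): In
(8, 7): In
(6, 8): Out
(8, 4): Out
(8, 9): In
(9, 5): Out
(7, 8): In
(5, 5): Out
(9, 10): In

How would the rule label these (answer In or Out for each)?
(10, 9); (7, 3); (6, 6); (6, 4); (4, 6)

In, Out, Out, Out, Out

The distinguishing property — sum is odd — holds for all the 'In' cases and none of the 'Out' cases.
(10, 9) → 10+9 = 19 → In. (7, 3) → 7+3 = 10 → Out. (6, 6) → 6+6 = 12 → Out. (6, 4) → 6+4 = 10 → Out. (4, 6) → 4+6 = 10 → Out.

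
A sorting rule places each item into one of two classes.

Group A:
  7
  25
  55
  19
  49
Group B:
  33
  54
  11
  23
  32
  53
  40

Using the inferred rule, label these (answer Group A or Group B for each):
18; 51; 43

The classifier is using: ≡ 1 (mod 6).
Group B: 18, since 18 mod 6 = 0. Group B: 51, since 51 mod 6 = 3. Group A: 43, since 43 mod 6 = 1.

Group B, Group B, Group A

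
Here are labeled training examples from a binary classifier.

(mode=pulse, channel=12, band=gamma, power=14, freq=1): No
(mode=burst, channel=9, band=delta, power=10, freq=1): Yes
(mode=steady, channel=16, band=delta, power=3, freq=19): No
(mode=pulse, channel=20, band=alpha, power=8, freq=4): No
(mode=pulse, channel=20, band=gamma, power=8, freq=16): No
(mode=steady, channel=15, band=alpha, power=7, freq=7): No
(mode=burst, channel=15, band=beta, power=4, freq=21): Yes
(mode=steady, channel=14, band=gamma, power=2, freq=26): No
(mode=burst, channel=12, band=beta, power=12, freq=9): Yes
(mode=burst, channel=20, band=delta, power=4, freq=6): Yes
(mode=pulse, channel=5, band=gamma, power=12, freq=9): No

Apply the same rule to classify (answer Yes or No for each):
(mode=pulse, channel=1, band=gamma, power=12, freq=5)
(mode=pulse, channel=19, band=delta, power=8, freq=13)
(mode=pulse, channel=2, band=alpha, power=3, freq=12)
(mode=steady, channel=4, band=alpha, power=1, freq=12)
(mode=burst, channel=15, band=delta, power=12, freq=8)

The simplest hypothesis consistent with all the labels is: mode is burst.
(mode=pulse, channel=1, band=gamma, power=12, freq=5) — mode is pulse, hence No. (mode=pulse, channel=19, band=delta, power=8, freq=13) — mode is pulse, hence No. (mode=pulse, channel=2, band=alpha, power=3, freq=12) — mode is pulse, hence No. (mode=steady, channel=4, band=alpha, power=1, freq=12) — mode is steady, hence No. (mode=burst, channel=15, band=delta, power=12, freq=8) — mode is burst, hence Yes.

No, No, No, No, Yes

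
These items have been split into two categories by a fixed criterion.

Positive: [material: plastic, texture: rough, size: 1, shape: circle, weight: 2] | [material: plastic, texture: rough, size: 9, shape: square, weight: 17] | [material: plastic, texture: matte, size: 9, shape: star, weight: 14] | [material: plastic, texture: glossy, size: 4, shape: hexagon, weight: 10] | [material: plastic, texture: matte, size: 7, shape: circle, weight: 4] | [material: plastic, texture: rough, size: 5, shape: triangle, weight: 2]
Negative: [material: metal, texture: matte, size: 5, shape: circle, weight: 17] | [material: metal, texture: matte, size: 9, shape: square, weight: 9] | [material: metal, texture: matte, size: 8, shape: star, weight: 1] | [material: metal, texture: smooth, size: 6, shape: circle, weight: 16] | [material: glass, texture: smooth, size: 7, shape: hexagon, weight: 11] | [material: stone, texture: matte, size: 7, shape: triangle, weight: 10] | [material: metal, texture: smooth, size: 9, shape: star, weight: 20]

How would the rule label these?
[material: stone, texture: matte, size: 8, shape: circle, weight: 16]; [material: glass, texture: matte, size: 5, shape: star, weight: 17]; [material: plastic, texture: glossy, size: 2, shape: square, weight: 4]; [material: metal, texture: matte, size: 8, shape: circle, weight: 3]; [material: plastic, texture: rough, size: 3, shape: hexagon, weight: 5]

The common property of the 'Positive' items is: material is plastic. No 'Negative' item has it.
Negative: [material: stone, texture: matte, size: 8, shape: circle, weight: 16], since material is stone. Negative: [material: glass, texture: matte, size: 5, shape: star, weight: 17], since material is glass. Positive: [material: plastic, texture: glossy, size: 2, shape: square, weight: 4], since material is plastic. Negative: [material: metal, texture: matte, size: 8, shape: circle, weight: 3], since material is metal. Positive: [material: plastic, texture: rough, size: 3, shape: hexagon, weight: 5], since material is plastic.

Negative, Negative, Positive, Negative, Positive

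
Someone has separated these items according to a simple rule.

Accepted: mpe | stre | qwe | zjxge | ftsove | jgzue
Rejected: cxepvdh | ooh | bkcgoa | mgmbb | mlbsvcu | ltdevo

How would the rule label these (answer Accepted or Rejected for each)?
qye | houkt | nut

Looking at the examples, the only property every 'Accepted' case has and every 'Rejected' case lacks is: ends with 'e'.

Accepted, Rejected, Rejected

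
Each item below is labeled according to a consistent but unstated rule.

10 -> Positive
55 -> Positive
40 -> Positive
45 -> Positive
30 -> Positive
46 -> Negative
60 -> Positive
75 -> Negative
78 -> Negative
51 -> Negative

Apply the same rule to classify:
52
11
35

One predicate separates the groups cleanly: multiple of 5 AND at most 60.

Negative, Negative, Positive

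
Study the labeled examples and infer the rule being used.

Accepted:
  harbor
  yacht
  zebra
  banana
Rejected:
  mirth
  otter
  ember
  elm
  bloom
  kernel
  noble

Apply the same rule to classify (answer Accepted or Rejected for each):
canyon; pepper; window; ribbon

Accepted, Rejected, Rejected, Rejected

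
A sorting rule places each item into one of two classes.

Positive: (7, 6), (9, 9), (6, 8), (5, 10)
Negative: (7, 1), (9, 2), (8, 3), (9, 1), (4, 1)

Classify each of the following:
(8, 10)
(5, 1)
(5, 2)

The distinguishing property — sum ≥ 13 — holds for all the 'Positive' cases and none of the 'Negative' cases.

Positive, Negative, Negative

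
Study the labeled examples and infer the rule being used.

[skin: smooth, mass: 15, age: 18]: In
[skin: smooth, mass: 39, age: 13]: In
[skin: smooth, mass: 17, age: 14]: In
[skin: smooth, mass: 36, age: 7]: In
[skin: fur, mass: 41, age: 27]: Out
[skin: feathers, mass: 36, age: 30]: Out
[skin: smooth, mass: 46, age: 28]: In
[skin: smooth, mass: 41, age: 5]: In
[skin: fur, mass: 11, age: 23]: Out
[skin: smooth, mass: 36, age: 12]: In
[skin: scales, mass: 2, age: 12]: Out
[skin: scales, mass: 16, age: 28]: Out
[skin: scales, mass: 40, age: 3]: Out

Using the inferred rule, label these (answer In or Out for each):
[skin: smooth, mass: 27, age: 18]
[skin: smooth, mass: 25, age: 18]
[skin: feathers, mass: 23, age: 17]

In, In, Out

One predicate separates the groups cleanly: skin is smooth.
[skin: smooth, mass: 27, age: 18] → skin is smooth → In.
[skin: smooth, mass: 25, age: 18] → skin is smooth → In.
[skin: feathers, mass: 23, age: 17] → skin is feathers → Out.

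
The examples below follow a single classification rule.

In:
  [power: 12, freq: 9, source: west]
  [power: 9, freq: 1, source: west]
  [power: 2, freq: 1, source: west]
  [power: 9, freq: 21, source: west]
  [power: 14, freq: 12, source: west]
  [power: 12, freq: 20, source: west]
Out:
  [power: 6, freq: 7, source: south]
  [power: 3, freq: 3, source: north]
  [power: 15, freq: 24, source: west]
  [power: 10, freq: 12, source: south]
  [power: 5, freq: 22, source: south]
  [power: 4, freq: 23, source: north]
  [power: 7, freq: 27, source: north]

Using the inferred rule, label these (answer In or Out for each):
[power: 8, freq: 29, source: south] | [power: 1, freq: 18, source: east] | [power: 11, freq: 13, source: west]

Out, Out, In

'In' ⟺ source is west AND freq ≤ 21.
[power: 8, freq: 29, source: south]: source is south, freq = 29 — doesn't match, so Out.
[power: 1, freq: 18, source: east]: source is east, freq = 18 — doesn't match, so Out.
[power: 11, freq: 13, source: west]: source is west, freq = 13 — meets the rule, so In.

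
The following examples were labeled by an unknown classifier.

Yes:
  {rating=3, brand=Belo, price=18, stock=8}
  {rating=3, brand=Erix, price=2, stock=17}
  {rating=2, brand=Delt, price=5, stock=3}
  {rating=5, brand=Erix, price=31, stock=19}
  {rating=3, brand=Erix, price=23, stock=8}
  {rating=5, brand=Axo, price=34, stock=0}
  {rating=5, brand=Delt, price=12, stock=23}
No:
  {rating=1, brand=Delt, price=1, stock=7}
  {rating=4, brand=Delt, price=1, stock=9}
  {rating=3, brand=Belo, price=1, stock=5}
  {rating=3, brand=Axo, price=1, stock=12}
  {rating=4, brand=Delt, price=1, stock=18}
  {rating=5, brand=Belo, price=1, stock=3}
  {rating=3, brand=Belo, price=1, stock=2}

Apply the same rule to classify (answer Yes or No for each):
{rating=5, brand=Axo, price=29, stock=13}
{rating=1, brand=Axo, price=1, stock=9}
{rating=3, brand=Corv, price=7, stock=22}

The simplest hypothesis consistent with all the labels is: price ≥ 2.

Yes, No, Yes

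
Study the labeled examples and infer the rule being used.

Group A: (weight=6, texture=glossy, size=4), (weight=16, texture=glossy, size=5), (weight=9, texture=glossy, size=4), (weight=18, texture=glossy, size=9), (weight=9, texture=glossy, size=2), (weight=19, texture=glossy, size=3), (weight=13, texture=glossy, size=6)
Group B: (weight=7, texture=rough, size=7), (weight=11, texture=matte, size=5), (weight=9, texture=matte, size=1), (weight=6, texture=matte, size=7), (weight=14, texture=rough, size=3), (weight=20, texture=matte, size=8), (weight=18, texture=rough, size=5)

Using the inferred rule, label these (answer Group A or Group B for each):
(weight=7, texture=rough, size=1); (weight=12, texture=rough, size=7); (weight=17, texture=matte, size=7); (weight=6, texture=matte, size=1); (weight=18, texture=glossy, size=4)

Group B, Group B, Group B, Group B, Group A

A rule that fits every label: texture is glossy — true of each 'Group A' example, false of each 'Group B' one.
(weight=7, texture=rough, size=1): texture is rough, does not pass → Group B. (weight=12, texture=rough, size=7): texture is rough, does not pass → Group B. (weight=17, texture=matte, size=7): texture is matte, does not pass → Group B. (weight=6, texture=matte, size=1): texture is matte, does not pass → Group B. (weight=18, texture=glossy, size=4): texture is glossy, passes → Group A.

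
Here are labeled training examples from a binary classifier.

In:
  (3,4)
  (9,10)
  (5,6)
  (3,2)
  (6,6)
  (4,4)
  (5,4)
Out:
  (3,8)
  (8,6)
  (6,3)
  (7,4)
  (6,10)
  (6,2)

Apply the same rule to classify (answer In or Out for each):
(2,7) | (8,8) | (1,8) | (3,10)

Out, In, Out, Out

The simplest hypothesis consistent with all the labels is: |first − second| ≤ 1.
(2,7) — |2−7| = 5, hence Out.
(8,8) — |8−8| = 0, hence In.
(1,8) — |1−8| = 7, hence Out.
(3,10) — |3−10| = 7, hence Out.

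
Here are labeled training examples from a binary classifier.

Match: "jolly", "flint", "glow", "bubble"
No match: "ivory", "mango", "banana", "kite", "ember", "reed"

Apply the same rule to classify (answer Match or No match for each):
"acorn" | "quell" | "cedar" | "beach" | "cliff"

The distinguishing property — contains 'l' — holds for all the 'Match' cases and none of the 'No match' cases.

No match, Match, No match, No match, Match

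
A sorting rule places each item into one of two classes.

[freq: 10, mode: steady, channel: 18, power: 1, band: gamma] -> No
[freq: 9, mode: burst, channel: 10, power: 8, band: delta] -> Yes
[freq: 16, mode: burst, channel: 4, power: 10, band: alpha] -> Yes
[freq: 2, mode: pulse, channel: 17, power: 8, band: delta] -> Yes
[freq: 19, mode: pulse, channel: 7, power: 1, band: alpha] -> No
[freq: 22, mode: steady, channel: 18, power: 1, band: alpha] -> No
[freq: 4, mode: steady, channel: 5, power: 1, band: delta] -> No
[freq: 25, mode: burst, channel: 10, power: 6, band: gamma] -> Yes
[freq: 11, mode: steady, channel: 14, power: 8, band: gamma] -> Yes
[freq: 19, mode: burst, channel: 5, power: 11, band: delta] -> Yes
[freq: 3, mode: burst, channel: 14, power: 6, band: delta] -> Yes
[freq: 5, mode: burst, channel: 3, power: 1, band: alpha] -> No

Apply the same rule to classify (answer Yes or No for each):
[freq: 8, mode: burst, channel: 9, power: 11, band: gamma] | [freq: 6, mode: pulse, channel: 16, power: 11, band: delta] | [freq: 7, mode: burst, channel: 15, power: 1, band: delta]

Yes, Yes, No

The classifier is using: power ≥ 6.
Yes: [freq: 8, mode: burst, channel: 9, power: 11, band: gamma], since power = 11.
Yes: [freq: 6, mode: pulse, channel: 16, power: 11, band: delta], since power = 11.
No: [freq: 7, mode: burst, channel: 15, power: 1, band: delta], since power = 1.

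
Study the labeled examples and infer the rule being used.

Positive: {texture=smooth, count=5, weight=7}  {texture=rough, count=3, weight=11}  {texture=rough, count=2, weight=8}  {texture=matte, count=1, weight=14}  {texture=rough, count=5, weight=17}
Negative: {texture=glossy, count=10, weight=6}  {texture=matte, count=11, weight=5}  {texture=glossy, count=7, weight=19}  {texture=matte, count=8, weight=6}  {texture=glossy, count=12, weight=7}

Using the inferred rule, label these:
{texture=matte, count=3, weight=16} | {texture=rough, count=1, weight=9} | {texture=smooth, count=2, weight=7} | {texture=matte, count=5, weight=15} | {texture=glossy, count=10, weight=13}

The rule appears to be: count ≤ 5.

Positive, Positive, Positive, Positive, Negative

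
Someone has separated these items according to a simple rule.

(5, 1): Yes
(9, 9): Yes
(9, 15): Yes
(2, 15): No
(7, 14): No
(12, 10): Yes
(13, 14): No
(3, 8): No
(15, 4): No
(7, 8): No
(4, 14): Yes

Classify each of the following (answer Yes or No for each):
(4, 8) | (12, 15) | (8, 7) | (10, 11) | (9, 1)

Yes, No, No, No, Yes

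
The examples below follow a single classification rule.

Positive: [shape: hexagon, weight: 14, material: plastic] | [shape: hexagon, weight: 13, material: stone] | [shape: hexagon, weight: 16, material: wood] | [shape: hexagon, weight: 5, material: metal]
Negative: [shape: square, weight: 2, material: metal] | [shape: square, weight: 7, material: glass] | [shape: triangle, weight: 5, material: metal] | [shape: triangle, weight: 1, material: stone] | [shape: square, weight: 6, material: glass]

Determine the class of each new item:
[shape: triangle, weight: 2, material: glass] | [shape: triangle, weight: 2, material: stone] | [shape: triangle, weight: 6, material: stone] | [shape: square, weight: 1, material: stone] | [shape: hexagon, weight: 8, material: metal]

Negative, Negative, Negative, Negative, Positive

A rule that fits every label: shape is hexagon — true of each 'Positive' example, false of each 'Negative' one.
[shape: triangle, weight: 2, material: glass] — shape is triangle, hence Negative. [shape: triangle, weight: 2, material: stone] — shape is triangle, hence Negative. [shape: triangle, weight: 6, material: stone] — shape is triangle, hence Negative. [shape: square, weight: 1, material: stone] — shape is square, hence Negative. [shape: hexagon, weight: 8, material: metal] — shape is hexagon, hence Positive.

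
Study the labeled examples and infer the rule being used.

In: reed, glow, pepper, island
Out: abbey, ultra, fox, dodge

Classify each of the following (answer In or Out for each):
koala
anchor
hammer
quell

Every 'In' example satisfies: even length. None of the 'Out' examples do.

Out, In, In, Out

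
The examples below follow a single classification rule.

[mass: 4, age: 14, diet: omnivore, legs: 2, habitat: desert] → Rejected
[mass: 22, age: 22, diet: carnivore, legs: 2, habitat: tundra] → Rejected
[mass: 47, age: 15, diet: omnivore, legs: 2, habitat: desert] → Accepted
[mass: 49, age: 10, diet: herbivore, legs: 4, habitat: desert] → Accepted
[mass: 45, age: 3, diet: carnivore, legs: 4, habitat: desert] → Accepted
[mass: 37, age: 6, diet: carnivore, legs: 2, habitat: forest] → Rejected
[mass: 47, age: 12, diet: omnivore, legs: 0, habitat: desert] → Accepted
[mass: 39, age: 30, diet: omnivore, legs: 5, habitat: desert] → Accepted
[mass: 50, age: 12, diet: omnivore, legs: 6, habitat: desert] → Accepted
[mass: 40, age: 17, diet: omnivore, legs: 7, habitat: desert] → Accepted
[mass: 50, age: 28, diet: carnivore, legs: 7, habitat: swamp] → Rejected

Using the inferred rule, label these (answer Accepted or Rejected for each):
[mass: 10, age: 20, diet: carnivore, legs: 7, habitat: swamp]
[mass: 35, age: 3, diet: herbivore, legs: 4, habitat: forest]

Rejected, Rejected

The common property of the 'Accepted' items is: habitat is desert AND mass ≥ 22. No 'Rejected' item has it.
[mass: 10, age: 20, diet: carnivore, legs: 7, habitat: swamp] — habitat is swamp, mass = 10, hence Rejected. [mass: 35, age: 3, diet: herbivore, legs: 4, habitat: forest] — habitat is forest, mass = 35, hence Rejected.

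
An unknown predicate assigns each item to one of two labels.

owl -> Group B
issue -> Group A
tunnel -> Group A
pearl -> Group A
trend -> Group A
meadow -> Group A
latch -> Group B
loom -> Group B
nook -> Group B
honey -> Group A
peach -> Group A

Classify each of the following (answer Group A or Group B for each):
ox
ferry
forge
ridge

Group B, Group A, Group A, Group A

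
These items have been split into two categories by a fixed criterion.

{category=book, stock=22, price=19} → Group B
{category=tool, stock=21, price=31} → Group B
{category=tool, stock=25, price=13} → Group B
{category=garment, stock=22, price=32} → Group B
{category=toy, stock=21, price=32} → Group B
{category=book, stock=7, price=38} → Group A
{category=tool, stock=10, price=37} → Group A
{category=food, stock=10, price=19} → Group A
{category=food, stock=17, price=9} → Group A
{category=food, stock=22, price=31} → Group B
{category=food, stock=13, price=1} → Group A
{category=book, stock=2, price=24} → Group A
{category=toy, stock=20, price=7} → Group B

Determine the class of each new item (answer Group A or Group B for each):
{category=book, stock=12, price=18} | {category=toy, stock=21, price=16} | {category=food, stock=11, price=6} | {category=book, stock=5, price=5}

Every 'Group A' example satisfies: stock ≤ 17. None of the 'Group B' examples do.
{category=book, stock=12, price=18} — stock = 12, hence Group A.
{category=toy, stock=21, price=16} — stock = 21, hence Group B.
{category=food, stock=11, price=6} — stock = 11, hence Group A.
{category=book, stock=5, price=5} — stock = 5, hence Group A.

Group A, Group B, Group A, Group A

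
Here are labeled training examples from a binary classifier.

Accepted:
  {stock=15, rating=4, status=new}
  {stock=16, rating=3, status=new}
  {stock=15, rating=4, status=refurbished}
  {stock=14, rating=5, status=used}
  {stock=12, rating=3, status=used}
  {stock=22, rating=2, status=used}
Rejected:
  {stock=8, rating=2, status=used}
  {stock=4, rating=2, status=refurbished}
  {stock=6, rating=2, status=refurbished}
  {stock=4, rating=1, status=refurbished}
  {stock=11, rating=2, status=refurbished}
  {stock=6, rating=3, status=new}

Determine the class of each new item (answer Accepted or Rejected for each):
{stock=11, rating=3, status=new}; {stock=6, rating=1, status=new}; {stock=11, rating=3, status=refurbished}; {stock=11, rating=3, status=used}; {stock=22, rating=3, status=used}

The pattern is that an item is 'Accepted' exactly when: stock ≥ 12.

Rejected, Rejected, Rejected, Rejected, Accepted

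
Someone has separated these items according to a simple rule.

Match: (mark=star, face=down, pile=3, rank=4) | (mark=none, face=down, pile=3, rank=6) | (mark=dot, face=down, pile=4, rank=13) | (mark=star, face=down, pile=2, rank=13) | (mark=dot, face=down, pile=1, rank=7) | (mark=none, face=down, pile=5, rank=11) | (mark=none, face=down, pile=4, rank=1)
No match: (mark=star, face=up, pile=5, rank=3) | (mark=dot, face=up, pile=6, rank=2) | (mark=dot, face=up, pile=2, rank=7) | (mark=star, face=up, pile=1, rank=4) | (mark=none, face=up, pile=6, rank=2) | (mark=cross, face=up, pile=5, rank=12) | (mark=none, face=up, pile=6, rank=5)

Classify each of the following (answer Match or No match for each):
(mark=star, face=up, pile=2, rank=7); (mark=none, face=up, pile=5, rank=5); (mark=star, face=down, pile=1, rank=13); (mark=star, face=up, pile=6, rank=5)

No match, No match, Match, No match

Rule: face is down. This holds for each 'Match' example and fails for each 'No match' one.
(mark=star, face=up, pile=2, rank=7): face is up — fails the rule, so No match. (mark=none, face=up, pile=5, rank=5): face is up — fails the rule, so No match. (mark=star, face=down, pile=1, rank=13): face is down — fits, so Match. (mark=star, face=up, pile=6, rank=5): face is up — fails the rule, so No match.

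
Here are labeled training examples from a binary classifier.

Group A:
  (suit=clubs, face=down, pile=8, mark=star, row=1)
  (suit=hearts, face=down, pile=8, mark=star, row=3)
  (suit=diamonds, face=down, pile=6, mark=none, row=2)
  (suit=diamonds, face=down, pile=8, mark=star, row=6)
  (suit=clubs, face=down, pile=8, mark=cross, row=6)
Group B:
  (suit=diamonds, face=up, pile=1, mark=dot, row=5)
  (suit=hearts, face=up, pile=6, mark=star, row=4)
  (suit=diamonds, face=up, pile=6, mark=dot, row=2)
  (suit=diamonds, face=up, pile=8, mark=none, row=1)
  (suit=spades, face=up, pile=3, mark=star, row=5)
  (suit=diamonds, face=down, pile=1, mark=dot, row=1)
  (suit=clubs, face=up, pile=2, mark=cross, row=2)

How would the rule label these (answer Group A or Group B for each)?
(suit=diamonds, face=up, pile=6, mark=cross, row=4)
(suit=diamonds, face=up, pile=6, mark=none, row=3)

Group B, Group B

Rule: face is down AND pile ≥ 2. This holds for each 'Group A' example and fails for each 'Group B' one.
(suit=diamonds, face=up, pile=6, mark=cross, row=4): Group B (face is up, pile = 6).
(suit=diamonds, face=up, pile=6, mark=none, row=3): Group B (face is up, pile = 6).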